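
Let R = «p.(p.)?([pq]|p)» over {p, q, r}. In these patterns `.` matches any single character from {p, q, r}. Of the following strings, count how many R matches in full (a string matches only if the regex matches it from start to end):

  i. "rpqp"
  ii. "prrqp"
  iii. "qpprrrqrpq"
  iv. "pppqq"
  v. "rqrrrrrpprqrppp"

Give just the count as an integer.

1

i → no match — must start with "p"
ii → no match
iii → no match — must start with "p"
iv → match
v → no match — must start with "p"
Total matched: 1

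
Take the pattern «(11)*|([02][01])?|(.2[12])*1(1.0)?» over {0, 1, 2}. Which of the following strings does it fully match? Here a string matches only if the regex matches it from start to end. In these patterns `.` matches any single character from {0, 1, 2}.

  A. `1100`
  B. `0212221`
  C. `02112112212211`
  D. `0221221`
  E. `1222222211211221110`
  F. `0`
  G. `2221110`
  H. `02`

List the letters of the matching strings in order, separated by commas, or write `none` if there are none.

A → match
B → match
C → no match
D → match
E → match
F → no match
G → match
H → no match

A, B, D, E, G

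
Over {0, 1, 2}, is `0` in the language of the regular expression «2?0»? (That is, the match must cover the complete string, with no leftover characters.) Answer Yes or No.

Yes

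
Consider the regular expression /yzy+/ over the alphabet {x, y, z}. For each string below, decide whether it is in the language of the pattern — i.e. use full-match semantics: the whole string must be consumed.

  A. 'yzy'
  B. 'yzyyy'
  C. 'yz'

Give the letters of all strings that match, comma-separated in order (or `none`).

A, B

A → match
B → match
C → no match — must start with 'yzy'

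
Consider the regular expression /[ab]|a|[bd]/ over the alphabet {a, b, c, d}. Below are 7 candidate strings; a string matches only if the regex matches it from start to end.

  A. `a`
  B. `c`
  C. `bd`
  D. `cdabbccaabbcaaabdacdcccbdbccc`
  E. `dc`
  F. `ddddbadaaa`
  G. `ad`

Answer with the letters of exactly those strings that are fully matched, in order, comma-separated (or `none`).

A

A → match
B → no match
C → no match
D → no match
E → no match
F → no match
G → no match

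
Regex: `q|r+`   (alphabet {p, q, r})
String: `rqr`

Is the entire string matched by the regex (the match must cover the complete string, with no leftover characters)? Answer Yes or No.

No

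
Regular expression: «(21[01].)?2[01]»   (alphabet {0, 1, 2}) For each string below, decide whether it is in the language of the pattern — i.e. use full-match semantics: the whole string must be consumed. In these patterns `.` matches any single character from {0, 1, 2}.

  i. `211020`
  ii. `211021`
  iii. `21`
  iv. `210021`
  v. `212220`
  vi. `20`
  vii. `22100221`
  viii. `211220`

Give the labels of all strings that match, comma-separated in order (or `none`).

i, ii, iii, iv, vi, viii

i → match
ii → match
iii → match
iv → match
v → no match
vi → match
vii → no match
viii → match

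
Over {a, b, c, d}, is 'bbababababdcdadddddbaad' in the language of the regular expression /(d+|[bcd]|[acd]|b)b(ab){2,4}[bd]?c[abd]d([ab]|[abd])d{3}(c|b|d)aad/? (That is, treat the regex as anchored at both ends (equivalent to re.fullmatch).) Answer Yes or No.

No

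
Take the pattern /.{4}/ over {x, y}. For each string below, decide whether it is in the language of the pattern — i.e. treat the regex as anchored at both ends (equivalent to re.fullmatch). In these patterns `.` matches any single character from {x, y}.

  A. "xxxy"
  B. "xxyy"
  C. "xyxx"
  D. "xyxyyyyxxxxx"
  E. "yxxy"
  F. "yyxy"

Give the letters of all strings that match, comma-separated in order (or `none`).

A, B, C, E, F

A → match
B → match
C → match
D → no match
E → match
F → match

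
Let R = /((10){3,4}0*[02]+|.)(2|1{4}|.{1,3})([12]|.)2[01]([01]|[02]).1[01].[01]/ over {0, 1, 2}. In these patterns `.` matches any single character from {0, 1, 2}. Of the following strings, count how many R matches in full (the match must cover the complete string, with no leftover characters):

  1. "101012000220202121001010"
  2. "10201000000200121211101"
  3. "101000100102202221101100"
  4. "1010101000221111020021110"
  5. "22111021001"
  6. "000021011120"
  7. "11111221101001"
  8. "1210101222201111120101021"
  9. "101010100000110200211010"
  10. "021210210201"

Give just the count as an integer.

3

1 → no match
2 → no match
3 → no match
4 → match
5. "22111021001" → no match
6. "000021011120" → match
7 → match
8 → no match
9 → no match
10. "021210210201" → no match
Total matched: 3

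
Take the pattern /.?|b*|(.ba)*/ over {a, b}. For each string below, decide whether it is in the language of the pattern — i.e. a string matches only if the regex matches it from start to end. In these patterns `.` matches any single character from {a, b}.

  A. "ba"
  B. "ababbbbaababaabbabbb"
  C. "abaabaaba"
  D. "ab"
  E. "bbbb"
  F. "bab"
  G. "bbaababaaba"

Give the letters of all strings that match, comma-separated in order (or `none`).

C, E

A → no match
B → no match
C → match
D → no match
E → match
F → no match
G → no match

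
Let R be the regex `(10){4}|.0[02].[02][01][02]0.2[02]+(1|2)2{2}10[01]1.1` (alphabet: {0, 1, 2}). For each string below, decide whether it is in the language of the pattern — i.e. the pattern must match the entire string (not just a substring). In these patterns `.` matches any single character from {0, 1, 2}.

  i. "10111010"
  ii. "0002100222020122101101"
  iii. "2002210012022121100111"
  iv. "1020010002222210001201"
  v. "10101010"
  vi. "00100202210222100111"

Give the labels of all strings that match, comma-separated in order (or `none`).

i. "10111010" → no match
ii → no match
iii → no match
iv → no match
v. "10101010" → match
vi → no match

v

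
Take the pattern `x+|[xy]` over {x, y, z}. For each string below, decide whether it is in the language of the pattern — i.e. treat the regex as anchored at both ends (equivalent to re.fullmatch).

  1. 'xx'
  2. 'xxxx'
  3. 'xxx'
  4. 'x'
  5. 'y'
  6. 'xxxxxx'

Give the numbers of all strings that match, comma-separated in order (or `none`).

1, 2, 3, 4, 5, 6

1 → match
2 → match
3 → match
4 → match
5 → match
6 → match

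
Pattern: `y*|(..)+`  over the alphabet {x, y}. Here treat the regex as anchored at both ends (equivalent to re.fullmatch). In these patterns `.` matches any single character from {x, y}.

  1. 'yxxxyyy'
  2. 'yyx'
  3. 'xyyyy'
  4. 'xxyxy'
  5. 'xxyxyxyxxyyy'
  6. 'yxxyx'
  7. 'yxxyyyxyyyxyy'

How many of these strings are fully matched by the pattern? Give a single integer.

1 → no match
2 → no match
3 → no match
4 → no match
5 → match
6 → no match
7 → no match
Total matched: 1

1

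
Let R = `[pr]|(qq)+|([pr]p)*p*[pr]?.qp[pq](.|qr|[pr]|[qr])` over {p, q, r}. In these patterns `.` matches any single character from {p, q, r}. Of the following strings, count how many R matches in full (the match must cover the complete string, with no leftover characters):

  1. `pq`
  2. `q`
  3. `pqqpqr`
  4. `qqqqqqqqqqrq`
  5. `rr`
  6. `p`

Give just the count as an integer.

1 → no match
2 → no match
3 → match
4 → no match
5 → no match
6 → match
Total matched: 2

2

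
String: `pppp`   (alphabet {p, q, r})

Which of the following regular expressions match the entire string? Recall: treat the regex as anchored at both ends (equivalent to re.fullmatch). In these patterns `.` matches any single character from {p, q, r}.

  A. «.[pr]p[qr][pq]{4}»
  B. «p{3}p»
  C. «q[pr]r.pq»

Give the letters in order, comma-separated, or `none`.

B

A → no match
B → match
C → no match — must start with `q`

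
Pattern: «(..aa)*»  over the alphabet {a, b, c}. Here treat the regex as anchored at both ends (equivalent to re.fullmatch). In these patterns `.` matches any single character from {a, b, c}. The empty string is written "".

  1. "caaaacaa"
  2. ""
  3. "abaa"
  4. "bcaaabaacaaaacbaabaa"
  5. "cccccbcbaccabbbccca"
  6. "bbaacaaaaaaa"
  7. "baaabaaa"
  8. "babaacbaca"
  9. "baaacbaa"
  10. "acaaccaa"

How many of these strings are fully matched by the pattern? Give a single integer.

7

1. "caaaacaa" → match
2. "" → match
3. "abaa" → match
4 → no match
5 → no match
6. "bbaacaaaaaaa" → match
7. "baaabaaa" → match
8. "babaacbaca" → no match
9. "baaacbaa" → match
10. "acaaccaa" → match
Total matched: 7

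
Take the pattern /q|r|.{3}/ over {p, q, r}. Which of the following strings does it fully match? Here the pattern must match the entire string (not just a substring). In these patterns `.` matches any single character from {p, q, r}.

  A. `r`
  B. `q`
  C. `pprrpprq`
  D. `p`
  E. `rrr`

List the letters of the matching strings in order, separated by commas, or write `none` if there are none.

A, B, E

A → match
B → match
C → no match
D → no match
E → match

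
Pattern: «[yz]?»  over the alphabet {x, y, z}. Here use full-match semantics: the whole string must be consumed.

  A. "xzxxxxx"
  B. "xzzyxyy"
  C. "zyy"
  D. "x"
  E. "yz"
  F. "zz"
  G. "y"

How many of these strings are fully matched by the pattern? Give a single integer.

1

A → no match
B → no match
C → no match
D → no match
E → no match
F → no match
G → match
Total matched: 1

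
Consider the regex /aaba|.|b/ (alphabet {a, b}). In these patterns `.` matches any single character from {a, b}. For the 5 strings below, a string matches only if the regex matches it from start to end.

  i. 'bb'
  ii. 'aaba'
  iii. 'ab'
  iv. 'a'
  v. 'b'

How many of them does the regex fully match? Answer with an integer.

i → no match
ii → match
iii → no match
iv → match
v → match
Total matched: 3

3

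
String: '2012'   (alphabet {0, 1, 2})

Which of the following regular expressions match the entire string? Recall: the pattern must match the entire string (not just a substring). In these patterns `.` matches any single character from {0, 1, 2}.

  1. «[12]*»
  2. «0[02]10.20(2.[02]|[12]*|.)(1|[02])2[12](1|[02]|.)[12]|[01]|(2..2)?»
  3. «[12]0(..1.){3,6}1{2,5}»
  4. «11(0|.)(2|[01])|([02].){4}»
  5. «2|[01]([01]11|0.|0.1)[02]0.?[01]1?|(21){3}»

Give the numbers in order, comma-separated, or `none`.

1 → no match
2 → match
3 → no match — must end with '1'
4 → no match
5 → no match

2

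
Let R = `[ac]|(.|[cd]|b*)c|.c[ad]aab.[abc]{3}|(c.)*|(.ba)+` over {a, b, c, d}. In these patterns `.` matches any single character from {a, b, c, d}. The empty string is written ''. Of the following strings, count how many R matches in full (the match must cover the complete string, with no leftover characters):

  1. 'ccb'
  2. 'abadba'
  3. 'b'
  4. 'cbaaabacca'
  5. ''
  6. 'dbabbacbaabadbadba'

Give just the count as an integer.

1. 'ccb' → no match
2. 'abadba' → match
3. 'b' → no match
4. 'cbaaabacca' → no match
5. '' → match
6 → match
Total matched: 3

3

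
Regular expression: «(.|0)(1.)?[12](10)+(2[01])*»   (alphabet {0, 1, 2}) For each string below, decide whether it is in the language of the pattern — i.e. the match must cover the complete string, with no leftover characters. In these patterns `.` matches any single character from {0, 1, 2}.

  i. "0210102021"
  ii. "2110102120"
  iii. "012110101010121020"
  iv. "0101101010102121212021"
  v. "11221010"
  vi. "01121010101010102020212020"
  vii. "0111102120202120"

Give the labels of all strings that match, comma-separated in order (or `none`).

i → match
ii → match
iii → no match
iv → match
v → match
vi → match
vii → match

i, ii, iv, v, vi, vii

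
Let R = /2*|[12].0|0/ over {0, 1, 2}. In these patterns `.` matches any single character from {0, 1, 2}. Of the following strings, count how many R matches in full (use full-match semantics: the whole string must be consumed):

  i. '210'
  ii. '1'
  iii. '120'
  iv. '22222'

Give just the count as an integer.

i. '210' → match
ii. '1' → no match
iii. '120' → match
iv. '22222' → match
Total matched: 3

3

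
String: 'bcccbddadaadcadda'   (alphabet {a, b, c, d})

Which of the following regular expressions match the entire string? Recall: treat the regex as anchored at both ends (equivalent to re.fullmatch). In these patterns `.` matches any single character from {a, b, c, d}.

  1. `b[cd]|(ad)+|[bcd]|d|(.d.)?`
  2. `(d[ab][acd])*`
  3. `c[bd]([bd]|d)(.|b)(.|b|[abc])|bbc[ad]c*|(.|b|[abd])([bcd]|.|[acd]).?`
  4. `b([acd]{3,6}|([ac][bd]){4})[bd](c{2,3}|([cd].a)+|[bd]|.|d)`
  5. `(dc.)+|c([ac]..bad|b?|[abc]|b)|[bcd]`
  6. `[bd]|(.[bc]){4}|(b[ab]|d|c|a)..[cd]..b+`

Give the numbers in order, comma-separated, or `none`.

4

1 → no match
2 → no match
3 → no match
4 → match
5 → no match
6 → no match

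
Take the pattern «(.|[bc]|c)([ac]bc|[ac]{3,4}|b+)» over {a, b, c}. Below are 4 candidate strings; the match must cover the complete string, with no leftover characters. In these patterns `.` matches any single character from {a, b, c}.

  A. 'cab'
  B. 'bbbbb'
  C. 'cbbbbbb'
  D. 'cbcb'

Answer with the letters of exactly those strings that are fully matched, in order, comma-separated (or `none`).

B, C

A → no match
B → match
C → match
D → no match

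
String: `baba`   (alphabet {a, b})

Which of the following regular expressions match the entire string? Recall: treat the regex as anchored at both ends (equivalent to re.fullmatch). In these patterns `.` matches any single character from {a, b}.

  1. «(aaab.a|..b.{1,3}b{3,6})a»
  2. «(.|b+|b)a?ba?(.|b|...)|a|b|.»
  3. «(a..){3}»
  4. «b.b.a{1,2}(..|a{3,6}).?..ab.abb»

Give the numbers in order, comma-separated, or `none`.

2

1 → no match
2 → match
3 → no match — must start with `a`
4 → no match — must end with `abb`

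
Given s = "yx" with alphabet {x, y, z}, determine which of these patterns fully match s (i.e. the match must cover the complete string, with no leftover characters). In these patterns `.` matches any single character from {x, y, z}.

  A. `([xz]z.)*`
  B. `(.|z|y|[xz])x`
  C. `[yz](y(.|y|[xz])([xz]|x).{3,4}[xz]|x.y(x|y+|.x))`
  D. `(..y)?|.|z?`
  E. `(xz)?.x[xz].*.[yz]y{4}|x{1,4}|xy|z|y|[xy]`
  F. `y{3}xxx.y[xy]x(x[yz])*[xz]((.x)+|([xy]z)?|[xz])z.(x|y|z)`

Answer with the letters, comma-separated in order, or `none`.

A → no match
B → match
C → no match
D → no match
E → no match
F → no match

B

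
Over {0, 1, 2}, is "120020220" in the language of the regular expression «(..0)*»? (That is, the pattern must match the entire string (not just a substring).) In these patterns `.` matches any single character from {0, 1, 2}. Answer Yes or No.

Yes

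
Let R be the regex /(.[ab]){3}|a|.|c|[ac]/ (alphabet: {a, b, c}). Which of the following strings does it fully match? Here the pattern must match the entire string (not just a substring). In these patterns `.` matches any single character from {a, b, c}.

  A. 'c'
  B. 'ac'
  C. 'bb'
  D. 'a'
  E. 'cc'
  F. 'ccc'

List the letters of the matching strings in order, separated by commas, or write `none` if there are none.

A, D

A. 'c' → match
B. 'ac' → no match
C. 'bb' → no match
D. 'a' → match
E. 'cc' → no match
F. 'ccc' → no match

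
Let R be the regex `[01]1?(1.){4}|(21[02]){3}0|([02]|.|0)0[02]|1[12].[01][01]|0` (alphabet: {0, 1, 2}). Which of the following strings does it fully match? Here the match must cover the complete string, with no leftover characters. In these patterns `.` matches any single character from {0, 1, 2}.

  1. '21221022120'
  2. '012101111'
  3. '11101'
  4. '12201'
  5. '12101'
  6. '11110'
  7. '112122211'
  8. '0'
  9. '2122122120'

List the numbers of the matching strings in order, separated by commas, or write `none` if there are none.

1 → no match
2 → match
3 → match
4 → match
5 → match
6 → match
7 → no match
8 → match
9 → match

2, 3, 4, 5, 6, 8, 9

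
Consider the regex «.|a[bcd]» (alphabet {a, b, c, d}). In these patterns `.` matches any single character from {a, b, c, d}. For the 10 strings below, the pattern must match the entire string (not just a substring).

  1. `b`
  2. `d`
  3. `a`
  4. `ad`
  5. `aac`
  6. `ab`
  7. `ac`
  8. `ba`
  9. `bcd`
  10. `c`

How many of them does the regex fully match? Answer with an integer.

1 → match
2 → match
3 → match
4 → match
5 → no match
6 → match
7 → match
8 → no match
9 → no match
10 → match
Total matched: 7

7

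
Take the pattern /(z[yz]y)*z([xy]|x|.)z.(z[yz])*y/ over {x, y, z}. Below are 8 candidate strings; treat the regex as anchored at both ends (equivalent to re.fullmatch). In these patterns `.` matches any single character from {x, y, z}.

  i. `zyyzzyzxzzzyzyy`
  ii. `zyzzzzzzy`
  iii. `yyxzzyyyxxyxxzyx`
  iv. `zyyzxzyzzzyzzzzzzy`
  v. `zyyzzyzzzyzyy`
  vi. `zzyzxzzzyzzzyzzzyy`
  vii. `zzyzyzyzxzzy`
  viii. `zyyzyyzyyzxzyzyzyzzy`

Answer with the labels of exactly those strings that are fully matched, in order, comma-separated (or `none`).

i, ii, iv, v, vi, viii

i → match
ii. `zyzzzzzzy` → match
iii → no match — must end with `y`
iv → match
v → match
vi → match
vii. `zzyzyzyzxzzy` → no match
viii → match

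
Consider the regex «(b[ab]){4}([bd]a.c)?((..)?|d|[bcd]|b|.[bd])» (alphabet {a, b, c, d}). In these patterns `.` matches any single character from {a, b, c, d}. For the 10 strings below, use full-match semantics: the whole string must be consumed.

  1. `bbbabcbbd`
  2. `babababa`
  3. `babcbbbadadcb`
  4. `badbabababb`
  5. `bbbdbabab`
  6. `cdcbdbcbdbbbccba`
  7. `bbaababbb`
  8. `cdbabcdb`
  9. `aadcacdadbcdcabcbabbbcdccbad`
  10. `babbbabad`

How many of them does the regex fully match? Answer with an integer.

1 → no match
2 → match
3 → no match
4 → no match
5 → no match
6 → no match — must start with `b`
7 → no match
8 → no match — must start with `b`
9 → no match — must start with `b`
10 → match
Total matched: 2

2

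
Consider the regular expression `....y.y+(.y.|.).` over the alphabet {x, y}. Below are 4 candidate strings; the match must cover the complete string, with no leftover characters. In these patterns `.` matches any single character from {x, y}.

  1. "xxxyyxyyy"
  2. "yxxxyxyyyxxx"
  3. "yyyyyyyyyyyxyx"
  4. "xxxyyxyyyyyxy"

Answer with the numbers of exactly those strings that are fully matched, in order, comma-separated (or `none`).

1, 4

1. "xxxyyxyyy" → match
2. "yxxxyxyyyxxx" → no match
3 → no match
4 → match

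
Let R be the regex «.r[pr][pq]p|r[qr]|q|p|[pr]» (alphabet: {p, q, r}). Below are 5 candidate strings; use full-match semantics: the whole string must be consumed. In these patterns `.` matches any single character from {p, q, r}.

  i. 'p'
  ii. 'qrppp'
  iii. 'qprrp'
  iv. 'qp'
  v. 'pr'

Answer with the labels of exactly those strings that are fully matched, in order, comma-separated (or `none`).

i, ii

i → match
ii → match
iii → no match
iv → no match
v → no match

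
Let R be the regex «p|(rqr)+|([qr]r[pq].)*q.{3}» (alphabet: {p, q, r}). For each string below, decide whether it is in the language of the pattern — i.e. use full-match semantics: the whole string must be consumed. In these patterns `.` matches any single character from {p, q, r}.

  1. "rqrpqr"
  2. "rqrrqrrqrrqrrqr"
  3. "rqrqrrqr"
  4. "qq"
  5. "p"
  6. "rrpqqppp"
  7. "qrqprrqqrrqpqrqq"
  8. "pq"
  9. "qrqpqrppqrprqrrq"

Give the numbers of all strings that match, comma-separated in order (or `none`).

2, 5, 6, 7, 9

1 → no match
2 → match
3 → no match
4 → no match
5 → match
6 → match
7 → match
8 → no match
9 → match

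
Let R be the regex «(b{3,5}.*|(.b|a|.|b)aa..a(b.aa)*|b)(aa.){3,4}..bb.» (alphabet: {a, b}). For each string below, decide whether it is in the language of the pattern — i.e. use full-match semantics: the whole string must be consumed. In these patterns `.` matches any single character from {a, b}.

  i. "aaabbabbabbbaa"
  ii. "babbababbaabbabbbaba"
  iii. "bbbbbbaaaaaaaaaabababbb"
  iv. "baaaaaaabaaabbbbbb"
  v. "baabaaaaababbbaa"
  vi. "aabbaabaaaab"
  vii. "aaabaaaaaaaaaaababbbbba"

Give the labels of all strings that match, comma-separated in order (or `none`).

i → no match
ii → no match
iii → no match
iv → no match
v → no match
vi. "aabbaabaaaab" → no match
vii → no match

none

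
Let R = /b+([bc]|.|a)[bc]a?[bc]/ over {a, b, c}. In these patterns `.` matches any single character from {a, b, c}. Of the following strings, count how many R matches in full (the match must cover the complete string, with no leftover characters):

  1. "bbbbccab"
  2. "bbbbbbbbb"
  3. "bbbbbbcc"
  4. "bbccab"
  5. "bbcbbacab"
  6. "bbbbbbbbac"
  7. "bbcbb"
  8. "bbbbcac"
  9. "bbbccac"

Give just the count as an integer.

1 → match
2 → match
3 → match
4 → match
5 → no match
6 → match
7 → match
8 → match
9 → match
Total matched: 8

8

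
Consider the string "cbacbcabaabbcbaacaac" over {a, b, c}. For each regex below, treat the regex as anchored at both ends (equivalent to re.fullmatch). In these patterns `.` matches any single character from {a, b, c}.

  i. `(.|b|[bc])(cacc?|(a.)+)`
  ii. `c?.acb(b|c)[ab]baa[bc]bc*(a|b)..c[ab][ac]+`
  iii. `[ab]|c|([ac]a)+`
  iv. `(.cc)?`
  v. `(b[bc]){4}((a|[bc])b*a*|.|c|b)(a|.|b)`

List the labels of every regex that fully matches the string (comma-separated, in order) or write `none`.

ii

i → no match
ii → match
iii → no match
iv → no match
v → no match — must start with "b"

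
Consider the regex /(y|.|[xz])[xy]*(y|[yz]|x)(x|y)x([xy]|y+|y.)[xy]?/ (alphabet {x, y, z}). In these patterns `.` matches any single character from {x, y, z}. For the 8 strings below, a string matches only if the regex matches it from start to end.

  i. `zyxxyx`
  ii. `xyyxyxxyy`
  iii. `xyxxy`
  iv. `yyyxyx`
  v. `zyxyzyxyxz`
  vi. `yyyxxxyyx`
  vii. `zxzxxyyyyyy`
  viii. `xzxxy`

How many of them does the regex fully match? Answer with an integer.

i → match
ii → match
iii → match
iv → match
v → no match
vi → match
vii → match
viii → match
Total matched: 7

7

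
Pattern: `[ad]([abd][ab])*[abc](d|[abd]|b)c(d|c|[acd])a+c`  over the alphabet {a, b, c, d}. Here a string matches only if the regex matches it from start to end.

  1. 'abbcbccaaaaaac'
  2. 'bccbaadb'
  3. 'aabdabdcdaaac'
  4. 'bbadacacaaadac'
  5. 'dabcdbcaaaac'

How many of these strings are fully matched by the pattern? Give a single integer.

2

1 → match
2. 'bccbaadb' → no match — must end with 'ac'
3 → match
4 → no match
5. 'dabcdbcaaaac' → no match
Total matched: 2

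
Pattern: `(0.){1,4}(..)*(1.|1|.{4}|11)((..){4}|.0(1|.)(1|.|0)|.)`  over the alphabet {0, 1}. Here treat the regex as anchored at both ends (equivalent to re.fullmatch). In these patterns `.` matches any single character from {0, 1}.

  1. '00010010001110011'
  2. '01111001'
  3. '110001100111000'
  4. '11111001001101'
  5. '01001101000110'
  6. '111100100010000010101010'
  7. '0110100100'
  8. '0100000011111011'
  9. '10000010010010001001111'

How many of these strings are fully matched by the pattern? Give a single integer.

1 → match
2 → match
3 → no match — must start with '0'
4 → no match — must start with '0'
5 → match
6 → no match — must start with '0'
7 → no match
8 → match
9 → no match — must start with '0'
Total matched: 4

4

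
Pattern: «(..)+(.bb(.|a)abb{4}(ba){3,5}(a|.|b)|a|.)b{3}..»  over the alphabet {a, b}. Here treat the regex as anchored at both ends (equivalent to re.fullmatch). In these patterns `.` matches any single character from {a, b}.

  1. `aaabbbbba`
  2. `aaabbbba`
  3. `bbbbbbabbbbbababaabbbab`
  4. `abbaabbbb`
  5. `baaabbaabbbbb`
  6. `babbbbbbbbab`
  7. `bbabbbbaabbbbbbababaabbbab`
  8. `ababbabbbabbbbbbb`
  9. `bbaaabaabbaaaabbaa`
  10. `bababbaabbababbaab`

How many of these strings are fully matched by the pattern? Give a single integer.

1 → no match
2 → match
3 → no match
4 → no match
5 → no match
6 → match
7 → match
8 → no match
9 → no match
10 → no match
Total matched: 3

3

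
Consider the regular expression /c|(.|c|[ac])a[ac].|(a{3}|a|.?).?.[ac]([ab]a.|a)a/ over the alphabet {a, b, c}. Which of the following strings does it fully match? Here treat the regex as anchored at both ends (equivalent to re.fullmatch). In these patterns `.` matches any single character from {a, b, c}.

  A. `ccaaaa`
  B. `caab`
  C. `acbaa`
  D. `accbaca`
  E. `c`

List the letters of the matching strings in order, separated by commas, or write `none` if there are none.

A → match
B → match
C → no match
D → match
E → match

A, B, D, E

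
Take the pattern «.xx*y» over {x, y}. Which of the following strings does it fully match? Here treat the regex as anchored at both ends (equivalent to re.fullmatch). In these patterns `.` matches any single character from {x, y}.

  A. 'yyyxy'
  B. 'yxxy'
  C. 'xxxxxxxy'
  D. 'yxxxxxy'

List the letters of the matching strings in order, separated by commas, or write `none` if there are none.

A → no match
B → match
C → match
D → match

B, C, D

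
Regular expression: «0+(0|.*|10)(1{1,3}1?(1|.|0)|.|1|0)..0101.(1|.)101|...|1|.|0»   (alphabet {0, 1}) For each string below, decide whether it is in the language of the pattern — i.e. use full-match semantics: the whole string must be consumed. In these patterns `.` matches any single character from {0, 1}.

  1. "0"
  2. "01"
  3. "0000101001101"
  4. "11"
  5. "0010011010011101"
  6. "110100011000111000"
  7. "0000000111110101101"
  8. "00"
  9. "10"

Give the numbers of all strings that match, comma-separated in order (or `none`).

1 → match
2 → no match
3 → no match
4 → no match
5 → no match
6 → no match
7 → no match
8 → no match
9 → no match

1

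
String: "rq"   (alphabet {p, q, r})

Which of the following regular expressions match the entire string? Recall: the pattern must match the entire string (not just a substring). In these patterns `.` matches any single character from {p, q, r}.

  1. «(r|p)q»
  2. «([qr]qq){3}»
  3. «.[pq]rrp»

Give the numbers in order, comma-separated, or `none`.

1

1 → match
2 → no match — must end with "qq"
3 → no match — must end with "rrp"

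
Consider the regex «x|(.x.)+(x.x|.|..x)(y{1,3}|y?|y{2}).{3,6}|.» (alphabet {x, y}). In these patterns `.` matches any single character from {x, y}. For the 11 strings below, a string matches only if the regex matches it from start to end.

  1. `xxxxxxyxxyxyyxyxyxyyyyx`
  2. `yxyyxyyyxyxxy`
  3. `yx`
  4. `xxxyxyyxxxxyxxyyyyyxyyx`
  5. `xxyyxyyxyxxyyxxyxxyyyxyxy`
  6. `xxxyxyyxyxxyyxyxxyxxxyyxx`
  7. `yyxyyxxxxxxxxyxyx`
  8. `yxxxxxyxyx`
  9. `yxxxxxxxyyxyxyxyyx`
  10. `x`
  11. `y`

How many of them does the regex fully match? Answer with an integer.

1 → match
2 → match
3 → no match
4 → match
5 → match
6 → match
7 → no match
8 → match
9 → match
10 → match
11 → match
Total matched: 9

9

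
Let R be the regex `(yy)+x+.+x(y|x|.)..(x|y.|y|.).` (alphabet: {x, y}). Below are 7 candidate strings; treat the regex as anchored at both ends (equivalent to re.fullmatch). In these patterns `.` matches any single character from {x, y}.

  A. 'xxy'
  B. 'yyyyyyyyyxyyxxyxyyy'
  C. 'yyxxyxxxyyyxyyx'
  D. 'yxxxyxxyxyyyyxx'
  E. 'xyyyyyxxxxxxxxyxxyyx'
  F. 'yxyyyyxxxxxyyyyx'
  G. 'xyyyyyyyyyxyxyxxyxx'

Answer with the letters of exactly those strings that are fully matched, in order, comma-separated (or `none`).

none

A → no match — must start with 'yy'
B → no match
C → no match
D → no match — must start with 'yy'
E → no match — must start with 'yy'
F → no match — must start with 'yy'
G → no match — must start with 'yy'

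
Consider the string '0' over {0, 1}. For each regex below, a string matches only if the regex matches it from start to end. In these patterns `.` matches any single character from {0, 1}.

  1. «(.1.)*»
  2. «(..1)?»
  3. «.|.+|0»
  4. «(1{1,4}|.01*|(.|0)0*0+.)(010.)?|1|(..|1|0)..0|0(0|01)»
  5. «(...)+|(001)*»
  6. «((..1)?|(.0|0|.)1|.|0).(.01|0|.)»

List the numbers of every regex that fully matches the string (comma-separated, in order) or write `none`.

3

1 → no match
2 → no match
3 → match
4 → no match
5 → no match
6 → no match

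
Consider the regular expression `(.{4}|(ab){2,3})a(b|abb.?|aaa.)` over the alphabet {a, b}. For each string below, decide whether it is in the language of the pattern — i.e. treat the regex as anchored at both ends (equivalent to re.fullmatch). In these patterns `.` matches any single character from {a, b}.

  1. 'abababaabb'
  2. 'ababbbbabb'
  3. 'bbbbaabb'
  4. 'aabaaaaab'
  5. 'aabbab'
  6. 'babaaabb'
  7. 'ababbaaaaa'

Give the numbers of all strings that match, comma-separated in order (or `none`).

1 → match
2 → no match
3 → match
4 → match
5 → match
6 → match
7 → no match

1, 3, 4, 5, 6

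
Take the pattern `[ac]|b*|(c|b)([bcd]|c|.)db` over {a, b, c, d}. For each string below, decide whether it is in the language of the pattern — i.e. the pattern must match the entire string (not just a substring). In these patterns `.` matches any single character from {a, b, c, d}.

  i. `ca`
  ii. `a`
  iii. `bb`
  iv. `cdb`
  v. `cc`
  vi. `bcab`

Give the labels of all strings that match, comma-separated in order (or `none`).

ii, iii

i → no match
ii → match
iii → match
iv → no match
v → no match
vi → no match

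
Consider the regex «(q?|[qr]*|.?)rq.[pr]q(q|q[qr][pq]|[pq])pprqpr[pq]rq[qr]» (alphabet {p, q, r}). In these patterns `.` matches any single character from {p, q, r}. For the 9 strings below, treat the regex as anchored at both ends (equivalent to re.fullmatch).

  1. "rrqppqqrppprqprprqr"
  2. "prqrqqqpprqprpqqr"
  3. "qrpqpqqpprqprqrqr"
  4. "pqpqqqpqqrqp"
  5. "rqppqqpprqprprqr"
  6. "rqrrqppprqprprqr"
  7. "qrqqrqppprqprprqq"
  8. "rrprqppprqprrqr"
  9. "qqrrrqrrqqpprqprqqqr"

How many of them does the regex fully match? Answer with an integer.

4

1 → match
2 → no match
3 → no match
4. "pqpqqqpqqrqp" → no match
5 → match
6 → match
7 → match
8 → no match
9 → no match
Total matched: 4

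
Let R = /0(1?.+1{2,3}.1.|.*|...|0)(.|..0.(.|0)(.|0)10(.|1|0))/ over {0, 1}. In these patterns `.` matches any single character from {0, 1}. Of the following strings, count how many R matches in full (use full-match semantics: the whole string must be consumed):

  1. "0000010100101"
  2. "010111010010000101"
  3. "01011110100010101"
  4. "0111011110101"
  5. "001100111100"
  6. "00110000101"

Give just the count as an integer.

6

1 → match
2 → match
3 → match
4 → match
5. "001100111100" → match
6. "00110000101" → match
Total matched: 6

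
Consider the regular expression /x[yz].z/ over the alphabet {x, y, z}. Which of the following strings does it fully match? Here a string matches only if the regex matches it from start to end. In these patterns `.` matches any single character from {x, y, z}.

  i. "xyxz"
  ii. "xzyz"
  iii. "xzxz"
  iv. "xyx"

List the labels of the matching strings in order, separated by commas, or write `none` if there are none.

i, ii, iii

i → match
ii → match
iii → match
iv → no match — must end with "z"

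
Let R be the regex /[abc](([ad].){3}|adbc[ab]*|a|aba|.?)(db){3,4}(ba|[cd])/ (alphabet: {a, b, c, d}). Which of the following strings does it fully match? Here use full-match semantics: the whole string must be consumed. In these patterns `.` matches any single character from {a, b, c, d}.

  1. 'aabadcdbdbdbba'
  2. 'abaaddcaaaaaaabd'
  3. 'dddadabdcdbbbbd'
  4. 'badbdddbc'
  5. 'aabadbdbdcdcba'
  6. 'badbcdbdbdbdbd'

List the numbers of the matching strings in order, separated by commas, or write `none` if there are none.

6

1 → no match
2 → no match
3 → no match
4 → no match
5 → no match
6 → match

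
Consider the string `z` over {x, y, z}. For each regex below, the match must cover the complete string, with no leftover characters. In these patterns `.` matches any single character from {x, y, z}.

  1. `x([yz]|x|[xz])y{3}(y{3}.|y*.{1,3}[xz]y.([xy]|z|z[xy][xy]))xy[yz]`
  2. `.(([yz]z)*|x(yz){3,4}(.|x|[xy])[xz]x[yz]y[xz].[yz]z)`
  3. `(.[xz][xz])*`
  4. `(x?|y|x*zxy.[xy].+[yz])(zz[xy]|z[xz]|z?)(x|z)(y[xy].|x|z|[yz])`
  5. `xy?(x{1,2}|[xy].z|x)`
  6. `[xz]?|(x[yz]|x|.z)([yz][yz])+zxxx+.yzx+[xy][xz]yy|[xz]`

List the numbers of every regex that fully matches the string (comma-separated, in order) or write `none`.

2, 6

1 → no match — must start with `x`
2 → match
3 → no match
4 → no match
5 → no match — must start with `x`
6 → match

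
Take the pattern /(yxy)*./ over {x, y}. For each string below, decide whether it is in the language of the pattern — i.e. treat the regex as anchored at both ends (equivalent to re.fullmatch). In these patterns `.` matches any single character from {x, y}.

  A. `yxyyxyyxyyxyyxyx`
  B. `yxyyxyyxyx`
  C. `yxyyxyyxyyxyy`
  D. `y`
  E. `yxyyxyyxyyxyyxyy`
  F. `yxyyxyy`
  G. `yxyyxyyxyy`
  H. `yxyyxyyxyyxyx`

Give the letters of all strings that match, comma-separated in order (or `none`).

A → match
B → match
C → match
D → match
E → match
F → match
G → match
H → match

A, B, C, D, E, F, G, H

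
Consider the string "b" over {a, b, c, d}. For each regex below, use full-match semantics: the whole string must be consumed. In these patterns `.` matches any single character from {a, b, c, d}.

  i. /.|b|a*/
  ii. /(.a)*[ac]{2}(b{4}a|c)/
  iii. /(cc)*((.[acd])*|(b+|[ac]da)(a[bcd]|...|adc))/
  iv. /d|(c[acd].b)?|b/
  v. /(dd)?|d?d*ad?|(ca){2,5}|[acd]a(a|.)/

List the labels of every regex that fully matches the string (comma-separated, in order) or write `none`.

i → match
ii → no match
iii → no match
iv → match
v → no match

i, iv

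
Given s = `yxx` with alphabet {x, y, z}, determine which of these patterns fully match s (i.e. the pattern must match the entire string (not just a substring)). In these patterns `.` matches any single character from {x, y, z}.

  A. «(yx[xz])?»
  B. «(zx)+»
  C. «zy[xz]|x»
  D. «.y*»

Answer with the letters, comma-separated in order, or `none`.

A → match
B → no match — must start with `zx`
C → no match
D → no match

A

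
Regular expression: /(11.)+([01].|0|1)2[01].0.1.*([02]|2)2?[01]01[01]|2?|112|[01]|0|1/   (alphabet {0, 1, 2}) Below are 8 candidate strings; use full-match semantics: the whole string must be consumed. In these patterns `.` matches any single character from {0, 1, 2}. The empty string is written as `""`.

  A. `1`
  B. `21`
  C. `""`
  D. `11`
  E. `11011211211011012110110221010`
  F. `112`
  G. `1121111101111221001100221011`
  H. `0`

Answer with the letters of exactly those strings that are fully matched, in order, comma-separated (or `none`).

A, C, E, F, G, H

A → match
B → no match
C → match
D → no match
E → match
F → match
G → match
H → match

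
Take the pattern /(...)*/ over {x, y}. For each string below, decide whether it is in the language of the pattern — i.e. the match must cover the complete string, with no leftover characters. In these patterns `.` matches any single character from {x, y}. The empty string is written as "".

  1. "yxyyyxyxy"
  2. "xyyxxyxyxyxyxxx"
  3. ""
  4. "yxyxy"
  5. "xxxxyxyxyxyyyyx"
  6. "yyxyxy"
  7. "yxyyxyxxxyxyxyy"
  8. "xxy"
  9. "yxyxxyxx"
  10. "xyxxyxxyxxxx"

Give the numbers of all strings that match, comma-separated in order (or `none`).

1. "yxyyyxyxy" → match
2 → match
3. "" → match
4. "yxyxy" → no match
5 → match
6. "yyxyxy" → match
7 → match
8. "xxy" → match
9. "yxyxxyxx" → no match
10. "xyxxyxxyxxxx" → match

1, 2, 3, 5, 6, 7, 8, 10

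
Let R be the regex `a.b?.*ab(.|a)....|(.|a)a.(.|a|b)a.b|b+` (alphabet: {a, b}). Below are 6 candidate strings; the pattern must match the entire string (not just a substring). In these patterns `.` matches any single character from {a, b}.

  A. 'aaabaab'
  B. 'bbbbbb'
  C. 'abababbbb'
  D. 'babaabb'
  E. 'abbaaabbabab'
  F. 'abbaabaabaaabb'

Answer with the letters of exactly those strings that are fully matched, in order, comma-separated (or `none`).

A → match
B → match
C → match
D → match
E → match
F → match

A, B, C, D, E, F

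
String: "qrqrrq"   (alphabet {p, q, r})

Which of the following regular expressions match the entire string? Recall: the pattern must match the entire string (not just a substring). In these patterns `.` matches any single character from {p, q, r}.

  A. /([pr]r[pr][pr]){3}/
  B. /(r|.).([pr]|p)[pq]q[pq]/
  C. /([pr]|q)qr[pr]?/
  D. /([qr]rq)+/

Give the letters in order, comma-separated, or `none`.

D

A → no match
B → no match
C → no match
D → match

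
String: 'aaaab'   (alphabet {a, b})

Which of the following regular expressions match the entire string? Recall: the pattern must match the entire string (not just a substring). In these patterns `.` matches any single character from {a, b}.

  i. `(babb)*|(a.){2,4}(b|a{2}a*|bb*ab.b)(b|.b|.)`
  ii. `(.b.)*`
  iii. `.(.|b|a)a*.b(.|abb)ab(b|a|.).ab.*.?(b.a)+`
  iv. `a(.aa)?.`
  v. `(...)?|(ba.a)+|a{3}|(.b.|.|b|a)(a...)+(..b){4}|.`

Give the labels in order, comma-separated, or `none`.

i → no match
ii → no match
iii → no match — must end with 'a'
iv → match
v → no match

iv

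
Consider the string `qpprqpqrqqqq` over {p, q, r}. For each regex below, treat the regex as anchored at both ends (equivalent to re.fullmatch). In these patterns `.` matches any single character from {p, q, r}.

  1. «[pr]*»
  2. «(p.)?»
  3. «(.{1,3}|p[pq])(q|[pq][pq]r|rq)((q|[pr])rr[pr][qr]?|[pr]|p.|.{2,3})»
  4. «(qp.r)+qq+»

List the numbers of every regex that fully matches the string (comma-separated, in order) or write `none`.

1 → no match
2 → no match
3 → no match
4 → match

4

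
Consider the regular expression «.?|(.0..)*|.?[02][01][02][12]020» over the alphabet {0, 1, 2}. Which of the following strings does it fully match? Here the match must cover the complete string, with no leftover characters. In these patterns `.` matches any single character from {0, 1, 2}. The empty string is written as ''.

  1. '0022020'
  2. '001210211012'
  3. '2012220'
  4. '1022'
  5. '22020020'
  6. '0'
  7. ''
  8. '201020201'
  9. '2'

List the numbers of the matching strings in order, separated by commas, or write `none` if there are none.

1, 2, 4, 6, 7, 9

1. '0022020' → match
2. '001210211012' → match
3. '2012220' → no match
4. '1022' → match
5. '22020020' → no match
6. '0' → match
7. '' → match
8. '201020201' → no match
9. '2' → match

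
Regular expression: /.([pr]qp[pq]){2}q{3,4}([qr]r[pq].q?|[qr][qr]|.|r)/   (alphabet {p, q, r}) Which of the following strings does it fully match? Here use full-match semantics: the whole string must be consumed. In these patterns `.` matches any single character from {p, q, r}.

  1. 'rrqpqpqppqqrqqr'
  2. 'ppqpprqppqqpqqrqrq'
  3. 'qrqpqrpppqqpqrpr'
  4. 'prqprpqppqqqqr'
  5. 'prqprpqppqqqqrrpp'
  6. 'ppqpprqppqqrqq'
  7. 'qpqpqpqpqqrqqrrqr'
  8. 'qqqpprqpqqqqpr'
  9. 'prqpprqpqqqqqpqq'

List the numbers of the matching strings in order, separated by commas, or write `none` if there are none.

1 → no match
2 → no match
3 → no match
4 → no match
5 → no match
6 → no match
7 → no match
8 → no match
9 → no match

none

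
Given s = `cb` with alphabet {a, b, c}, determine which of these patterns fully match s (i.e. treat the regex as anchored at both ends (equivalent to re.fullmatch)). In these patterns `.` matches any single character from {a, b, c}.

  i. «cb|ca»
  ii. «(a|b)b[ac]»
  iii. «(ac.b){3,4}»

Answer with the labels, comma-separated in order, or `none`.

i → match
ii → no match
iii → no match — must start with `ac`

i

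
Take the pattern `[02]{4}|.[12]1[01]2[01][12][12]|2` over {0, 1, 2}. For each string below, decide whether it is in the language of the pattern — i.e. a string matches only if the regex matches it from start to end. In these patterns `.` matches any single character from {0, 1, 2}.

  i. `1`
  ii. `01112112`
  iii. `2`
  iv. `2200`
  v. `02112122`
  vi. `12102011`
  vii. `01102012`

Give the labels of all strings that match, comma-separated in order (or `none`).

ii, iii, iv, v, vi, vii

i → no match
ii → match
iii → match
iv → match
v → match
vi → match
vii → match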